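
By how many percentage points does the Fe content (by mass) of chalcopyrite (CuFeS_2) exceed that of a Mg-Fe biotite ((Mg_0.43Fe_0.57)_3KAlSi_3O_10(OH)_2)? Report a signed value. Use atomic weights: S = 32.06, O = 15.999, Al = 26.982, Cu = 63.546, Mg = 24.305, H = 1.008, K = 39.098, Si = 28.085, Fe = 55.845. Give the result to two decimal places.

10.16 percentage points

Fe in CuFeS_2: molar mass 183.511 g/mol; 1×55.845 = 55.845 g → 30.43 wt%.
Fe in (Mg_0.43Fe_0.57)_3KAlSi_3O_10(OH)_2: molar mass 471.187 g/mol; 1.71×55.845 = 95.495 g → 20.27 wt%.
Difference = 30.43 − 20.27 = 10.16 percentage points.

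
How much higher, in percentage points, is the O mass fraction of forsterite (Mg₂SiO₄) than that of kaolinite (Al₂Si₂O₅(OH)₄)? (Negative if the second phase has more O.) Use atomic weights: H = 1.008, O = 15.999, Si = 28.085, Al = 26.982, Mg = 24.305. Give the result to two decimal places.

-10.29 percentage points

First mineral: 63.996 g O in 140.691 g formula = 45.49 wt% O.
Second mineral: 143.991 g O in 258.157 g formula = 55.78 wt% O.
45.49% − 55.78% gives a difference of -10.29 percentage points.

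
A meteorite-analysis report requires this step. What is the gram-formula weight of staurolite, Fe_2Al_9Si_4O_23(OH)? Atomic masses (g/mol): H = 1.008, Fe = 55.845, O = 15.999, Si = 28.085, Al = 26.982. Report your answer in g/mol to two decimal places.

851.85 g/mol

Fe: 2 × 55.845 = 111.6900
Al: 9 × 26.982 = 242.8380
Si: 4 × 28.085 = 112.3400
O: 24 × 15.999 = 383.9760
H: 1 × 1.008 = 1.0080
Summing the contributions gives the formula mass.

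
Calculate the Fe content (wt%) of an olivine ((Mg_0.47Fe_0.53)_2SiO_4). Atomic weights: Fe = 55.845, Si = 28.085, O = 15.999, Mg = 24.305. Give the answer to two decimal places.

34.00 wt%

M((Mg_0.47Fe_0.53)_2SiO_4) = 174.123 g/mol.
Fe contributes 1.06 × 55.845 = 59.196 g per mole.
59.196/174.123 = 0.3400 → 34.00%.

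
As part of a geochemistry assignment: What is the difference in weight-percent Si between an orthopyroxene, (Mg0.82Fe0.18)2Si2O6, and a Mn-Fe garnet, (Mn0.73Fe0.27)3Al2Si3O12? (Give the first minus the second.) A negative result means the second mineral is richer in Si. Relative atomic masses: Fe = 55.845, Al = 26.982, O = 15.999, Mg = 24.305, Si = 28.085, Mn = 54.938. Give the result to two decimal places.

9.48 percentage points

Si in (Mg0.82Fe0.18)2Si2O6: molar mass 212.128 g/mol; 2×28.085 = 56.170 g → 26.48 wt%.
Si in (Mn0.73Fe0.27)3Al2Si3O12: molar mass 495.756 g/mol; 3×28.085 = 84.255 g → 17.00 wt%.
Difference = 26.48 − 17.00 = 9.48 percentage points.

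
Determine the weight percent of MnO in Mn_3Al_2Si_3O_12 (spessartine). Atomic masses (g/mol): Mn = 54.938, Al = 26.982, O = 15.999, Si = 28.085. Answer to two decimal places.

42.99 wt%

Formula mass = 495.021 g/mol.
3 Mn → 3.0000 mol MnO per formula unit; M(MnO) = 70.937, so MnO mass = 212.811 g.
212.811/495.021 × 100 = 42.99 wt%.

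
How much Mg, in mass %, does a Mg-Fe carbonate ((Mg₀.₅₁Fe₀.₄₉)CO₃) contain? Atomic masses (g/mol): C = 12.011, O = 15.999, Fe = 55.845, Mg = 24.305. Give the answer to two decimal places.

12.42 mass %

Molar mass of (Mg₀.₅₁Fe₀.₄₉)CO₃: 0.51·24.305 + 0.49·55.845 + 1·12.011 + 3·15.999 = 99.768 g/mol.
Mass of Mg per formula unit: 0.51 × 24.305 = 12.396 g.
Weight fraction Mg = 12.396 / 99.768 = 0.1242.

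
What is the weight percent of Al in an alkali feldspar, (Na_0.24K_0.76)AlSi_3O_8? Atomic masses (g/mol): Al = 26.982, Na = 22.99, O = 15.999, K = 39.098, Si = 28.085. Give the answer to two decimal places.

Molar mass of (Na_0.24K_0.76)AlSi_3O_8: 0.24·22.99 + 0.76·39.098 + 1·26.982 + 3·28.085 + 8·15.999 = 274.461 g/mol.
Mass of Al per formula unit: 1 × 26.982 = 26.982 g.
Weight fraction Al = 26.982 / 274.461 = 0.0983.

9.83 wt%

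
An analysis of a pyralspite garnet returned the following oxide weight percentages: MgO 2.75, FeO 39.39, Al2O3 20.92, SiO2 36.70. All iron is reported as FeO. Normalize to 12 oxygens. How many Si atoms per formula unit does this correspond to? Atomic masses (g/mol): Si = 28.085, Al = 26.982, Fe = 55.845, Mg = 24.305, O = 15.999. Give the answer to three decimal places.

MgO (M=40.304): mol = 0.06823; Mg = 0.06823, O = 0.06823.
FeO (M=71.844): mol = 0.54827; Fe = 0.54827, O = 0.54827.
Al2O3 (M=101.961): mol = 0.20518; Al = 0.41036, O = 0.61554.
SiO2 (M=60.083): mol = 0.61082; Si = 0.61082, O = 1.22164.
ΣO = 2.45368; factor = 12/ΣO = 4.89061.
Si apfu = 0.61082 × 4.89061 = 2.987.

2.987 Si apfu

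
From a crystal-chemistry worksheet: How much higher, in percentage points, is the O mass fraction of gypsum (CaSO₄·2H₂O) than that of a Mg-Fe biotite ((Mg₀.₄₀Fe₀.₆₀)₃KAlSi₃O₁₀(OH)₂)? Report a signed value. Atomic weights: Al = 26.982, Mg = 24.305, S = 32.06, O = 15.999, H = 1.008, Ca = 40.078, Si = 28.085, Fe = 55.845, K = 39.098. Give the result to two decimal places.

15.26 percentage points

M(CaSO₄·2H₂O) = 172.164 g/mol, so wt% O = 95.994/172.164 × 100 = 55.76%.
M((Mg₀.₄₀Fe₀.₆₀)₃KAlSi₃O₁₀(OH)₂) = 474.026 g/mol, so wt% O = 191.988/474.026 × 100 = 40.50%.
55.76 − 40.50 = 15.26 pp.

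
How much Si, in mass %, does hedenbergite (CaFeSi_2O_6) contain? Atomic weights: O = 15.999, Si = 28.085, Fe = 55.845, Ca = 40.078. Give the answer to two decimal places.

22.64 mass %

M(CaFeSi_2O_6) = 248.087 g/mol.
Si contributes 2 × 28.085 = 56.170 g per mole.
56.170/248.087 = 0.2264 → 22.64%.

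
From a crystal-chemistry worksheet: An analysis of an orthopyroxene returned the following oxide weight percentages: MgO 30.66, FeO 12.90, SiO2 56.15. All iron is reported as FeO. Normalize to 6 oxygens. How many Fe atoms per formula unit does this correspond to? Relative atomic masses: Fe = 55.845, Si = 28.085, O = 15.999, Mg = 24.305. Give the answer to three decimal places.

MgO: 30.66/40.304 = 0.76072 mol → 0.76072 mol Mg, 0.76072 mol O.
FeO: 12.90/71.844 = 0.17956 mol → 0.17956 mol Fe, 0.17956 mol O.
SiO2: 56.15/60.083 = 0.93454 mol → 0.93454 mol Si, 1.86908 mol O.
Total oxygen = 2.80936 mol. Normalization factor = 6/2.80936 = 2.13572.
Fe per 6 O = 0.17956 × 2.13572 = 0.383.

0.383 Fe apfu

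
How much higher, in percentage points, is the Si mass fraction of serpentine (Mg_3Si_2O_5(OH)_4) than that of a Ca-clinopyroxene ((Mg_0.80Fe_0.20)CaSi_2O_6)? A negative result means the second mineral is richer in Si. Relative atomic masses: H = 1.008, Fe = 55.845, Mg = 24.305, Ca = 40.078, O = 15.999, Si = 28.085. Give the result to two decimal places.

-4.93 percentage points

Si in Mg_3Si_2O_5(OH)_4: molar mass 277.108 g/mol; 2×28.085 = 56.170 g → 20.27 wt%.
Si in (Mg_0.80Fe_0.20)CaSi_2O_6: molar mass 222.855 g/mol; 2×28.085 = 56.170 g → 25.20 wt%.
Difference = 20.27 − 25.20 = -4.93 percentage points.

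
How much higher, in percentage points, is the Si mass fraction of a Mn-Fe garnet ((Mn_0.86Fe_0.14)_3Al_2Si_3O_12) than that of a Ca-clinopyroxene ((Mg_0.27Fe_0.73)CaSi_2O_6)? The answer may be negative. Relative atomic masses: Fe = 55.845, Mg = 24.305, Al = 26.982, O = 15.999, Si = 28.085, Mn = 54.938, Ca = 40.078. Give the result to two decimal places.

First mineral: 84.255 g Si in 495.402 g formula = 17.01 wt% Si.
Second mineral: 56.170 g Si in 239.571 g formula = 23.45 wt% Si.
17.01% − 23.45% gives a difference of -6.44 percentage points.

-6.44 percentage points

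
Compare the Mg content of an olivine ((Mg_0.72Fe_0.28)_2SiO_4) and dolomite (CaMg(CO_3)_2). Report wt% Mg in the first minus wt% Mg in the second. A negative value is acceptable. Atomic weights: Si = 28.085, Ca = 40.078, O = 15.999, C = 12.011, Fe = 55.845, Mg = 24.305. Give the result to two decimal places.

M((Mg_0.72Fe_0.28)_2SiO_4) = 158.353 g/mol, so wt% Mg = 34.999/158.353 × 100 = 22.10%.
M(CaMg(CO_3)_2) = 184.399 g/mol, so wt% Mg = 24.305/184.399 × 100 = 13.18%.
22.10 − 13.18 = 8.92 pp.

8.92 percentage points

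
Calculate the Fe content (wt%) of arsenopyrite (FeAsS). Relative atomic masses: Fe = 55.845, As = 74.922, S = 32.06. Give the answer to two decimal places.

Formula mass = 1*55.845 + 1*74.922 + 1*32.06 = 162.827 g/mol, of which 55.845 g is Fe.
So Fe makes up 55.845/162.827 = 0.3430 of the mass, i.e. 34.30%.

34.30 wt%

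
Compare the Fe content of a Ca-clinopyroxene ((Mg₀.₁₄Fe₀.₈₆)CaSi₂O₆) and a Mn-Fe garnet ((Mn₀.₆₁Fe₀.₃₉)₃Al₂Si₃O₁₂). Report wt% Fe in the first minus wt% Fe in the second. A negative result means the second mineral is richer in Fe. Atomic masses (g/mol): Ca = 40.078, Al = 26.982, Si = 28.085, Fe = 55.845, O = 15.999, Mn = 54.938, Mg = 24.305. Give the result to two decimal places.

6.54 percentage points

First mineral: 48.027 g Fe in 243.671 g formula = 19.71 wt% Fe.
Second mineral: 65.339 g Fe in 496.082 g formula = 13.17 wt% Fe.
19.71% − 13.17% gives a difference of 6.54 percentage points.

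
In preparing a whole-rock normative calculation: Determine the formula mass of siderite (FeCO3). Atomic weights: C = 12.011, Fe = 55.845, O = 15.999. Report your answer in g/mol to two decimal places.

115.85 g/mol

Fe: 1 × 55.845 = 55.8450
C: 1 × 12.011 = 12.0110
O: 3 × 15.999 = 47.9970
Summing the contributions gives the formula mass.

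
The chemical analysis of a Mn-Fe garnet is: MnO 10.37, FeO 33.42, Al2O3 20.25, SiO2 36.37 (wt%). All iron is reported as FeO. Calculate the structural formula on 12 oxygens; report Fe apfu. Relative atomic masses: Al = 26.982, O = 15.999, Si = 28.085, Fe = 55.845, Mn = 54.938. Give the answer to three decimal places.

2.309 Fe apfu

MnO: 10.37/70.937 = 0.14619 mol → 0.14619 mol Mn, 0.14619 mol O.
FeO: 33.42/71.844 = 0.46517 mol → 0.46517 mol Fe, 0.46517 mol O.
Al2O3: 20.25/101.961 = 0.19861 mol → 0.39722 mol Al, 0.59583 mol O.
SiO2: 36.37/60.083 = 0.60533 mol → 0.60533 mol Si, 1.21066 mol O.
Total oxygen = 2.41785 mol. Normalization factor = 12/2.41785 = 4.96309.
Fe per 12 O = 0.46517 × 4.96309 = 2.309.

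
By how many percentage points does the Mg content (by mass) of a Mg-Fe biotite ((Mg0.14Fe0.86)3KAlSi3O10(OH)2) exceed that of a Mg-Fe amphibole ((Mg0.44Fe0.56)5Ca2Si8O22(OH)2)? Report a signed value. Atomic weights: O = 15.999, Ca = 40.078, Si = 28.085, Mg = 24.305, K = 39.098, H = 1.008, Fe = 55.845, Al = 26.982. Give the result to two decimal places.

Mg in (Mg0.14Fe0.86)3KAlSi3O10(OH)2: molar mass 498.627 g/mol; 0.42×24.305 = 10.208 g → 2.05 wt%.
Mg in (Mg0.44Fe0.56)5Ca2Si8O22(OH)2: molar mass 900.665 g/mol; 2.20×24.305 = 53.471 g → 5.94 wt%.
Difference = 2.05 − 5.94 = -3.89 percentage points.

-3.89 percentage points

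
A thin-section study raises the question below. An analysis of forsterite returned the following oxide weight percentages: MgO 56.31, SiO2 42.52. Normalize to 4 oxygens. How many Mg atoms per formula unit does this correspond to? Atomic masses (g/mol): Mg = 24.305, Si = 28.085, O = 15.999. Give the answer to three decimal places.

1.987 Mg apfu

56.31 wt% MgO ÷ 40.304 g/mol = 1.39713 mol, giving 1.39713 Mg and 1.39713 O.
42.52 wt% SiO2 ÷ 60.083 g/mol = 0.70769 mol, giving 0.70769 Si and 1.41538 O.
Oxygen sums to 2.81251; scaling by 4/2.81251 = 1.42222 puts the formula on 4 O.
Mg: 1.39713 × 1.42222 = 1.987 atoms per formula unit.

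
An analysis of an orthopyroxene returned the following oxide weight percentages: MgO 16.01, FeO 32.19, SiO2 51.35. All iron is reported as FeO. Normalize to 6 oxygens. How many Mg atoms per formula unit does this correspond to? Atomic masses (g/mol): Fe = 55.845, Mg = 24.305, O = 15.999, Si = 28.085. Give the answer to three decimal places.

0.933 Mg apfu

16.01 wt% MgO ÷ 40.304 g/mol = 0.39723 mol, giving 0.39723 Mg and 0.39723 O.
32.19 wt% FeO ÷ 71.844 g/mol = 0.44805 mol, giving 0.44805 Fe and 0.44805 O.
51.35 wt% SiO2 ÷ 60.083 g/mol = 0.85465 mol, giving 0.85465 Si and 1.70930 O.
Oxygen sums to 2.55458; scaling by 6/2.55458 = 2.34872 puts the formula on 6 O.
Mg: 0.39723 × 2.34872 = 0.933 atoms per formula unit.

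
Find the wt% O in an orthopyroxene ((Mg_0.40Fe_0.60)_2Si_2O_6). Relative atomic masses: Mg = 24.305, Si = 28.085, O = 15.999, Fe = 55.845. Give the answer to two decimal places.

40.23 mass %

Molar mass of (Mg_0.40Fe_0.60)_2Si_2O_6: 0.80*24.305 + 1.20*55.845 + 2*28.085 + 6*15.999 = 238.622 g/mol.
Mass of O per formula unit: 6 × 15.999 = 95.994 g.
Weight fraction O = 95.994 / 238.622 = 0.4023.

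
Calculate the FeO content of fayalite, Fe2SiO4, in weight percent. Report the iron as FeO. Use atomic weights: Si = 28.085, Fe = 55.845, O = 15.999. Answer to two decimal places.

70.51 wt%

M(Fe2SiO4) = 203.771 g/mol; M(FeO) = 71.844 g/mol.
Moles FeO per formula unit = 2 Fe ÷ 1 = 2.0000.
FeO fraction = (2.0000 × 71.844) / 203.771 = 143.688/203.771 = 0.7051.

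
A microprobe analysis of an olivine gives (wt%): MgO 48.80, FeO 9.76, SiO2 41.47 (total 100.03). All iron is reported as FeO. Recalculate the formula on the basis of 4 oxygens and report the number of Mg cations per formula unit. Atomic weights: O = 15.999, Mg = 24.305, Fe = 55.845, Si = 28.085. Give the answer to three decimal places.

MgO: 48.80/40.304 = 1.21080 mol → 1.21080 mol Mg, 1.21080 mol O.
FeO: 9.76/71.844 = 0.13585 mol → 0.13585 mol Fe, 0.13585 mol O.
SiO2: 41.47/60.083 = 0.69021 mol → 0.69021 mol Si, 1.38042 mol O.
Total oxygen = 2.72707 mol. Normalization factor = 4/2.72707 = 1.46678.
Mg per 4 O = 1.21080 × 1.46678 = 1.776.

1.776 Mg apfu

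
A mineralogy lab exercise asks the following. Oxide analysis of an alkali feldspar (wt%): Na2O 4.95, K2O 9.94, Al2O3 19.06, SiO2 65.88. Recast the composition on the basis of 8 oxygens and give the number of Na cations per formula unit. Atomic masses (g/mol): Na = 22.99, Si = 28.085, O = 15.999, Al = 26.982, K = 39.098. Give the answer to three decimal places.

0.435 Na apfu

Na2O (M=61.979): mol = 0.07987; Na = 0.15974, O = 0.07987.
K2O (M=94.195): mol = 0.10553; K = 0.21106, O = 0.10553.
Al2O3 (M=101.961): mol = 0.18693; Al = 0.37386, O = 0.56079.
SiO2 (M=60.083): mol = 1.09648; Si = 1.09648, O = 2.19296.
ΣO = 2.93915; factor = 8/ΣO = 2.72188.
Na apfu = 0.15974 × 2.72188 = 0.435.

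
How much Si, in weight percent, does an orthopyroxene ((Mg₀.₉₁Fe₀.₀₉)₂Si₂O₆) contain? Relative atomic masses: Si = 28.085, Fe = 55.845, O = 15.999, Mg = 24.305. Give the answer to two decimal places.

27.21 weight percent

Molar mass of (Mg₀.₉₁Fe₀.₀₉)₂Si₂O₆: 1.82·24.305 + 0.18·55.845 + 2·28.085 + 6·15.999 = 206.451 g/mol.
Mass of Si per formula unit: 2 × 28.085 = 56.170 g.
Weight fraction Si = 56.170 / 206.451 = 0.2721.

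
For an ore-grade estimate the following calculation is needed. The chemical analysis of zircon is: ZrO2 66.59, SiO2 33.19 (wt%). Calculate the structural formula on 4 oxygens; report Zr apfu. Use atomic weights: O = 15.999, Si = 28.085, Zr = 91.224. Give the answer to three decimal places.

0.989 Zr apfu

ZrO2: 66.59/123.222 = 0.54041 mol → 0.54041 mol Zr, 1.08082 mol O.
SiO2: 33.19/60.083 = 0.55240 mol → 0.55240 mol Si, 1.10480 mol O.
Total oxygen = 2.18562 mol. Normalization factor = 4/2.18562 = 1.83014.
Zr per 4 O = 0.54041 × 1.83014 = 0.989.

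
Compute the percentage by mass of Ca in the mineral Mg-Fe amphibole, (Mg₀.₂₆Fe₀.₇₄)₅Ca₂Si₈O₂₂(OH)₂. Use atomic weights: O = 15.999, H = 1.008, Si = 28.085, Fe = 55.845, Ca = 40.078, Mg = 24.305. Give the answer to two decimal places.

8.63 weight percent

M((Mg₀.₂₆Fe₀.₇₄)₅Ca₂Si₈O₂₂(OH)₂) = 929.051 g/mol.
Ca contributes 2 × 40.078 = 80.156 g per mole.
80.156/929.051 = 0.0863 → 8.63%.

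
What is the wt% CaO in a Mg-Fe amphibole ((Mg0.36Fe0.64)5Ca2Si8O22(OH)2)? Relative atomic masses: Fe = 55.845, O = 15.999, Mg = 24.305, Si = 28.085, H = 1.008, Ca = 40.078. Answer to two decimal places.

Formula mass = 913.281 g/mol.
2 Ca → 2.0000 mol CaO per formula unit; M(CaO) = 56.077, so CaO mass = 112.154 g.
112.154/913.281 × 100 = 12.28 wt%.

12.28 wt%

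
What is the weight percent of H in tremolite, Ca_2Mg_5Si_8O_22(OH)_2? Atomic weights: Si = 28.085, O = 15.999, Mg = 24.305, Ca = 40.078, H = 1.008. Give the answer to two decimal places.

0.25 weight percent

Formula mass = 2·40.078 + 5·24.305 + 8·28.085 + 24·15.999 + 2·1.008 = 812.353 g/mol, of which 2.016 g is H.
So H makes up 2.016/812.353 = 0.0025 of the mass, i.e. 0.25%.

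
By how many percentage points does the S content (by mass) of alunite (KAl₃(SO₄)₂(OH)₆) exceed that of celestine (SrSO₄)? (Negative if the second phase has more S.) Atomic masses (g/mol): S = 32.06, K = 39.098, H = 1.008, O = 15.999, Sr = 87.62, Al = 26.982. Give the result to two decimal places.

M(KAl₃(SO₄)₂(OH)₆) = 414.198 g/mol, so wt% S = 64.120/414.198 × 100 = 15.48%.
M(SrSO₄) = 183.676 g/mol, so wt% S = 32.060/183.676 × 100 = 17.45%.
15.48 − 17.45 = -1.97 pp.

-1.97 percentage points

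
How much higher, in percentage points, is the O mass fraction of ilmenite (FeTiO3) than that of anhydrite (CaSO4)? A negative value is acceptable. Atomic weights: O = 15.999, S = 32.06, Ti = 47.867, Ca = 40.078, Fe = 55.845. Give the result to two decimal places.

First mineral: 47.997 g O in 151.709 g formula = 31.64 wt% O.
Second mineral: 63.996 g O in 136.134 g formula = 47.01 wt% O.
31.64% − 47.01% gives a difference of -15.37 percentage points.

-15.37 percentage points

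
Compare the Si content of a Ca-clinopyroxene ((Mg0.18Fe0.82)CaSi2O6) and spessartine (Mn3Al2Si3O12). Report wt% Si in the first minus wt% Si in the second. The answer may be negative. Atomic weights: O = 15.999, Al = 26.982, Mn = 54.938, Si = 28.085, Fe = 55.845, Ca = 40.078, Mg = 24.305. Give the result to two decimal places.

6.15 percentage points

Si in (Mg0.18Fe0.82)CaSi2O6: molar mass 242.410 g/mol; 2×28.085 = 56.170 g → 23.17 wt%.
Si in Mn3Al2Si3O12: molar mass 495.021 g/mol; 3×28.085 = 84.255 g → 17.02 wt%.
Difference = 23.17 − 17.02 = 6.15 percentage points.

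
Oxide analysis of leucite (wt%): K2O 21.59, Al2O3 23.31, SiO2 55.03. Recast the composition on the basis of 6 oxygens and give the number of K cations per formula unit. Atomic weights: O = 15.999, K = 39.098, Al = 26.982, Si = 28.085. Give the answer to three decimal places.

K2O: 21.59/94.195 = 0.22921 mol → 0.45842 mol K, 0.22921 mol O.
Al2O3: 23.31/101.961 = 0.22862 mol → 0.45724 mol Al, 0.68586 mol O.
SiO2: 55.03/60.083 = 0.91590 mol → 0.91590 mol Si, 1.83180 mol O.
Total oxygen = 2.74687 mol. Normalization factor = 6/2.74687 = 2.18430.
K per 6 O = 0.45842 × 2.18430 = 1.001.

1.001 K apfu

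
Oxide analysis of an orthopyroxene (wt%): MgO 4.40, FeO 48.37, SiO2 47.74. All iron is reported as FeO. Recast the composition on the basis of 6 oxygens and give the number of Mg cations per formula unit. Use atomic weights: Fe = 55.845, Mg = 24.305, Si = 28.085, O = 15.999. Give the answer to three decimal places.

4.40 wt% MgO ÷ 40.304 g/mol = 0.10917 mol, giving 0.10917 Mg and 0.10917 O.
48.37 wt% FeO ÷ 71.844 g/mol = 0.67326 mol, giving 0.67326 Fe and 0.67326 O.
47.74 wt% SiO2 ÷ 60.083 g/mol = 0.79457 mol, giving 0.79457 Si and 1.58914 O.
Oxygen sums to 2.37157; scaling by 6/2.37157 = 2.52997 puts the formula on 6 O.
Mg: 0.10917 × 2.52997 = 0.276 atoms per formula unit.

0.276 Mg apfu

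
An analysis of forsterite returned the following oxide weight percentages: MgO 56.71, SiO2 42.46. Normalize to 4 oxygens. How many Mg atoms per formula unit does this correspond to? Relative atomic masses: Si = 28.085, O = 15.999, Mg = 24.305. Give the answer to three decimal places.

MgO: 56.71/40.304 = 1.40706 mol → 1.40706 mol Mg, 1.40706 mol O.
SiO2: 42.46/60.083 = 0.70669 mol → 0.70669 mol Si, 1.41338 mol O.
Total oxygen = 2.82044 mol. Normalization factor = 4/2.82044 = 1.41822.
Mg per 4 O = 1.40706 × 1.41822 = 1.996.

1.996 Mg apfu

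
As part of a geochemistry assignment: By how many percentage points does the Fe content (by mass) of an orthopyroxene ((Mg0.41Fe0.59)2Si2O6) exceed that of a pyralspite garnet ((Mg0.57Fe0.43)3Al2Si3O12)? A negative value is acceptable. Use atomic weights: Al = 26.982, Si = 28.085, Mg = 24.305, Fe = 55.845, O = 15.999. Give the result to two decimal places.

11.46 percentage points

Fe in (Mg0.41Fe0.59)2Si2O6: molar mass 237.991 g/mol; 1.18×55.845 = 65.897 g → 27.69 wt%.
Fe in (Mg0.57Fe0.43)3Al2Si3O12: molar mass 443.809 g/mol; 1.29×55.845 = 72.040 g → 16.23 wt%.
Difference = 27.69 − 16.23 = 11.46 percentage points.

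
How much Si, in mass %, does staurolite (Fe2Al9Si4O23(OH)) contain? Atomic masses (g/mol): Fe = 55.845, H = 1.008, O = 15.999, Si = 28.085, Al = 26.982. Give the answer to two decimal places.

Molar mass of Fe2Al9Si4O23(OH): 2×55.845 + 9×26.982 + 4×28.085 + 24×15.999 + 1×1.008 = 851.852 g/mol.
Mass of Si per formula unit: 4 × 28.085 = 112.340 g.
Weight fraction Si = 112.340 / 851.852 = 0.1319.

13.19 mass %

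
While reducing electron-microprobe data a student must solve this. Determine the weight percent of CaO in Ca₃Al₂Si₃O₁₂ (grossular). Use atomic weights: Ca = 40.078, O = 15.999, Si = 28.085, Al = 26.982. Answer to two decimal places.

Molar mass of Ca₃Al₂Si₃O₁₂ = 3×40.078 + 2×26.982 + 3×28.085 + 12×15.999 = 450.441 g/mol.
Each formula unit contains 3 Ca, equivalent to 3/1 = 3.0000 mol CaO.
M(CaO) = 1×40.078 + 1×15.999 = 56.077 g/mol.
Mass of CaO per formula unit = 3.0000 × 56.077 = 168.231 g.
CaO wt% = 168.231 / 450.441 × 100 = 37.35%.

37.35 wt%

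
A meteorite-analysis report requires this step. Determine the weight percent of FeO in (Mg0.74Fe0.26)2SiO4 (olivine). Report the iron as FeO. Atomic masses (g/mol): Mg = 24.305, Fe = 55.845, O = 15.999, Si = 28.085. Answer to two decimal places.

M((Mg0.74Fe0.26)2SiO4) = 157.092 g/mol; M(FeO) = 71.844 g/mol.
Moles FeO per formula unit = 0.52 Fe ÷ 1 = 0.5200.
FeO fraction = (0.5200 × 71.844) / 157.092 = 37.359/157.092 = 0.2378.

23.78 wt%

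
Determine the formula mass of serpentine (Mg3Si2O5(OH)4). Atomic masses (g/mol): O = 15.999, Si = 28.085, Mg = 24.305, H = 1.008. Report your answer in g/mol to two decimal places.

277.11 g/mol

Mg: 3 × 24.305 = 72.9150
Si: 2 × 28.085 = 56.1700
O: 9 × 15.999 = 143.9910
H: 4 × 1.008 = 4.0320
Summing the contributions gives the formula mass.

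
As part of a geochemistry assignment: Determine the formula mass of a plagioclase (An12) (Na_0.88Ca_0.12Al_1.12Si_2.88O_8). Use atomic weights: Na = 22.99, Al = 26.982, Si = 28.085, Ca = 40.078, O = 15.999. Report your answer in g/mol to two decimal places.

264.14 g/mol

Na: 0.88 × 22.99 = 20.2312
Ca: 0.12 × 40.078 = 4.8094
Al: 1.12 × 26.982 = 30.2198
Si: 2.88 × 28.085 = 80.8848
O: 8 × 15.999 = 127.9920
Summing the contributions gives the formula mass.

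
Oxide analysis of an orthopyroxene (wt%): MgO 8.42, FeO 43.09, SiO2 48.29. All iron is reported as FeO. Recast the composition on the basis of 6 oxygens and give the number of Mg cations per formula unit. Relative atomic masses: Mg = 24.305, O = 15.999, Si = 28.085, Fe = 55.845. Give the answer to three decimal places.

MgO (M=40.304): mol = 0.20891; Mg = 0.20891, O = 0.20891.
FeO (M=71.844): mol = 0.59977; Fe = 0.59977, O = 0.59977.
SiO2 (M=60.083): mol = 0.80372; Si = 0.80372, O = 1.60744.
ΣO = 2.41612; factor = 6/ΣO = 2.48332.
Mg apfu = 0.20891 × 2.48332 = 0.519.

0.519 Mg apfu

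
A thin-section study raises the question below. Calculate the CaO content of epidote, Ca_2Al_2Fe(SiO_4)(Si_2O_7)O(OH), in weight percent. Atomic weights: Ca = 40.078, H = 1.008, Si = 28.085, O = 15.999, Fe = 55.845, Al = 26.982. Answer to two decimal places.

M(Ca_2Al_2Fe(SiO_4)(Si_2O_7)O(OH)) = 483.215 g/mol; M(CaO) = 56.077 g/mol.
Moles CaO per formula unit = 2 Ca ÷ 1 = 2.0000.
CaO fraction = (2.0000 × 56.077) / 483.215 = 112.154/483.215 = 0.2321.

23.21 wt%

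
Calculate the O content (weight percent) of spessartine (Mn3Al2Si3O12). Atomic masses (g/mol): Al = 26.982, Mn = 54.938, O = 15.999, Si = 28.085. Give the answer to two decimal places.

38.78 weight percent

M(Mn3Al2Si3O12) = 495.021 g/mol.
O contributes 12 × 15.999 = 191.988 g per mole.
191.988/495.021 = 0.3878 → 38.78%.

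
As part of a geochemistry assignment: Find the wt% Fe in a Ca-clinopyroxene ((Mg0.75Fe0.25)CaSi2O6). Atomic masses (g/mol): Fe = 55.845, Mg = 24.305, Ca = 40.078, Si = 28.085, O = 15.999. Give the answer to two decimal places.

6.22 wt%

M((Mg0.75Fe0.25)CaSi2O6) = 224.432 g/mol.
Fe contributes 0.25 × 55.845 = 13.961 g per mole.
13.961/224.432 = 0.0622 → 6.22%.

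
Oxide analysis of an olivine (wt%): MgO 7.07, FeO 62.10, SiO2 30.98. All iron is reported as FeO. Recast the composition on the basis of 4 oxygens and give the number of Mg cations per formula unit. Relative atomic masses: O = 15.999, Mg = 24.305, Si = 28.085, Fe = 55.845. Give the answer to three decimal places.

0.339 Mg apfu

7.07 wt% MgO ÷ 40.304 g/mol = 0.17542 mol, giving 0.17542 Mg and 0.17542 O.
62.10 wt% FeO ÷ 71.844 g/mol = 0.86437 mol, giving 0.86437 Fe and 0.86437 O.
30.98 wt% SiO2 ÷ 60.083 g/mol = 0.51562 mol, giving 0.51562 Si and 1.03124 O.
Oxygen sums to 2.07103; scaling by 4/2.07103 = 1.93141 puts the formula on 4 O.
Mg: 0.17542 × 1.93141 = 0.339 atoms per formula unit.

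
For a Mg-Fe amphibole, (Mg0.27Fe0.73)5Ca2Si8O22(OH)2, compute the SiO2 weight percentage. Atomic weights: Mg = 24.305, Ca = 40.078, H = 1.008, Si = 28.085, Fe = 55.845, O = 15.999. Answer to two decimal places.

Formula mass = 927.474 g/mol.
8 Si → 8.0000 mol SiO2 per formula unit; M(SiO2) = 60.083, so SiO2 mass = 480.664 g.
480.664/927.474 × 100 = 51.83 wt%.

51.83 wt%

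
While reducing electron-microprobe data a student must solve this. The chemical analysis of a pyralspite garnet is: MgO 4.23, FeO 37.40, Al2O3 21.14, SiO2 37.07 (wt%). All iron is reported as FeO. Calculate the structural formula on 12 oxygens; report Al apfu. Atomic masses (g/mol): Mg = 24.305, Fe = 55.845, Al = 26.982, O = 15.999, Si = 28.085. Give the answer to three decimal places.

2.005 Al apfu

4.23 wt% MgO ÷ 40.304 g/mol = 0.10495 mol, giving 0.10495 Mg and 0.10495 O.
37.40 wt% FeO ÷ 71.844 g/mol = 0.52057 mol, giving 0.52057 Fe and 0.52057 O.
21.14 wt% Al2O3 ÷ 101.961 g/mol = 0.20733 mol, giving 0.41466 Al and 0.62199 O.
37.07 wt% SiO2 ÷ 60.083 g/mol = 0.61698 mol, giving 0.61698 Si and 1.23396 O.
Oxygen sums to 2.48147; scaling by 12/2.48147 = 4.83584 puts the formula on 12 O.
Al: 0.41466 × 4.83584 = 2.005 atoms per formula unit.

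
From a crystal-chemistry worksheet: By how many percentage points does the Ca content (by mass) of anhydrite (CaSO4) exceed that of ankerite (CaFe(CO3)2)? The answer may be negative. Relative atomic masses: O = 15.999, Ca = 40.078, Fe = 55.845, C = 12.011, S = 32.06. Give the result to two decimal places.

10.88 percentage points

M(CaSO4) = 136.134 g/mol, so wt% Ca = 40.078/136.134 × 100 = 29.44%.
M(CaFe(CO3)2) = 215.939 g/mol, so wt% Ca = 40.078/215.939 × 100 = 18.56%.
29.44 − 18.56 = 10.88 pp.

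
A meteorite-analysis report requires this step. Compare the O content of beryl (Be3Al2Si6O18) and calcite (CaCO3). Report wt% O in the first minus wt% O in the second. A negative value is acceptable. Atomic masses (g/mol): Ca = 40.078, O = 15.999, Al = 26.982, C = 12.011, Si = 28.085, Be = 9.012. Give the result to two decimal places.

5.62 percentage points

M(Be3Al2Si6O18) = 537.492 g/mol, so wt% O = 287.982/537.492 × 100 = 53.58%.
M(CaCO3) = 100.086 g/mol, so wt% O = 47.997/100.086 × 100 = 47.96%.
53.58 − 47.96 = 5.62 pp.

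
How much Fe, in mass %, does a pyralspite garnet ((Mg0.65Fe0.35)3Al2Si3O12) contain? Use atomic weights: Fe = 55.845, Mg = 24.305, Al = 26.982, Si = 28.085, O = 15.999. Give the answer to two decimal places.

Formula mass = 1.95×24.305 + 1.05×55.845 + 2×26.982 + 3×28.085 + 12×15.999 = 436.239 g/mol, of which 58.637 g is Fe.
So Fe makes up 58.637/436.239 = 0.1344 of the mass, i.e. 13.44%.

13.44 mass %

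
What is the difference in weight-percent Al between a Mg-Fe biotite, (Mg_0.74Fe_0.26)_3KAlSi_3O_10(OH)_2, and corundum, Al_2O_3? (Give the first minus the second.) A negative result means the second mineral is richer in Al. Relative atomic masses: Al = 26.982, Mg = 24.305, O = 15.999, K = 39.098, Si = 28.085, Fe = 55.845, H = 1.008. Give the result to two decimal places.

-46.82 percentage points

Al in (Mg_0.74Fe_0.26)_3KAlSi_3O_10(OH)_2: molar mass 441.855 g/mol; 1×26.982 = 26.982 g → 6.11 wt%.
Al in Al_2O_3: molar mass 101.961 g/mol; 2×26.982 = 53.964 g → 52.93 wt%.
Difference = 6.11 − 52.93 = -46.82 percentage points.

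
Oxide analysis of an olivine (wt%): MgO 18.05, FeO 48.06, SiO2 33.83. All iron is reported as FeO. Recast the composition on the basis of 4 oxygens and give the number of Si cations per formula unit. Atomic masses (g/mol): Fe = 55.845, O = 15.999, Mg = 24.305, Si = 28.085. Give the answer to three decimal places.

1.004 Si apfu

MgO (M=40.304): mol = 0.44785; Mg = 0.44785, O = 0.44785.
FeO (M=71.844): mol = 0.66895; Fe = 0.66895, O = 0.66895.
SiO2 (M=60.083): mol = 0.56305; Si = 0.56305, O = 1.12610.
ΣO = 2.24290; factor = 4/ΣO = 1.78341.
Si apfu = 0.56305 × 1.78341 = 1.004.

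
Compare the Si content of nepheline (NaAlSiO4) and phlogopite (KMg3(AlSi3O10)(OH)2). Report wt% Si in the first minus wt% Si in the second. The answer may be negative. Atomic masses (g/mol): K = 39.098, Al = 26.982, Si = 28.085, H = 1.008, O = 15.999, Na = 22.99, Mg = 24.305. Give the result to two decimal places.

First mineral: 28.085 g Si in 142.053 g formula = 19.77 wt% Si.
Second mineral: 84.255 g Si in 417.254 g formula = 20.19 wt% Si.
19.77% − 20.19% gives a difference of -0.42 percentage points.

-0.42 percentage points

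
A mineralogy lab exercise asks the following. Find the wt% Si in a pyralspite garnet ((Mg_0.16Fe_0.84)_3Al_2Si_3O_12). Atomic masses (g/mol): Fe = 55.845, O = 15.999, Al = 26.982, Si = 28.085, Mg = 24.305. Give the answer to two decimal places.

Formula mass = 0.48·24.305 + 2.52·55.845 + 2·26.982 + 3·28.085 + 12·15.999 = 482.603 g/mol, of which 84.255 g is Si.
So Si makes up 84.255/482.603 = 0.1746 of the mass, i.e. 17.46%.

17.46 mass %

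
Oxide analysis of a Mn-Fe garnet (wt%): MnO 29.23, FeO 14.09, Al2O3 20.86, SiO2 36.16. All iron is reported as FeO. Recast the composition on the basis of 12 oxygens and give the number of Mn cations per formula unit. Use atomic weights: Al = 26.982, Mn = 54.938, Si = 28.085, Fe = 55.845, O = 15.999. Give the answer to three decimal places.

2.039 Mn apfu

29.23 wt% MnO ÷ 70.937 g/mol = 0.41206 mol, giving 0.41206 Mn and 0.41206 O.
14.09 wt% FeO ÷ 71.844 g/mol = 0.19612 mol, giving 0.19612 Fe and 0.19612 O.
20.86 wt% Al2O3 ÷ 101.961 g/mol = 0.20459 mol, giving 0.40918 Al and 0.61377 O.
36.16 wt% SiO2 ÷ 60.083 g/mol = 0.60183 mol, giving 0.60183 Si and 1.20366 O.
Oxygen sums to 2.42561; scaling by 12/2.42561 = 4.94721 puts the formula on 12 O.
Mn: 0.41206 × 4.94721 = 2.039 atoms per formula unit.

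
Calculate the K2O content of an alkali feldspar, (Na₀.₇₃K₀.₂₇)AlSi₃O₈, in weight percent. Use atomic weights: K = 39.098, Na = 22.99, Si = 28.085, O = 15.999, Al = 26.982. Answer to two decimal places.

Molar mass of (Na₀.₇₃K₀.₂₇)AlSi₃O₈ = 0.73*22.99 + 0.27*39.098 + 1*26.982 + 3*28.085 + 8*15.999 = 266.568 g/mol.
Each formula unit contains 0.27 K, equivalent to 0.27/2 = 0.1350 mol K2O.
M(K2O) = 2×39.098 + 1×15.999 = 94.195 g/mol.
Mass of K2O per formula unit = 0.1350 × 94.195 = 12.716 g.
K2O wt% = 12.716 / 266.568 × 100 = 4.77%.

4.77 wt%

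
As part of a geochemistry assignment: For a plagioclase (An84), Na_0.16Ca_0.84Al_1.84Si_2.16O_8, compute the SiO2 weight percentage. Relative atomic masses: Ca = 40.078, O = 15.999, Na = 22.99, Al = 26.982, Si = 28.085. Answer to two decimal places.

Molar mass of Na_0.16Ca_0.84Al_1.84Si_2.16O_8 = 0.16·22.99 + 0.84·40.078 + 1.84·26.982 + 2.16·28.085 + 8·15.999 = 275.646 g/mol.
Each formula unit contains 2.16 Si, equivalent to 2.16/1 = 2.1600 mol SiO2.
M(SiO2) = 1×28.085 + 2×15.999 = 60.083 g/mol.
Mass of SiO2 per formula unit = 2.1600 × 60.083 = 129.779 g.
SiO2 wt% = 129.779 / 275.646 × 100 = 47.08%.

47.08 wt%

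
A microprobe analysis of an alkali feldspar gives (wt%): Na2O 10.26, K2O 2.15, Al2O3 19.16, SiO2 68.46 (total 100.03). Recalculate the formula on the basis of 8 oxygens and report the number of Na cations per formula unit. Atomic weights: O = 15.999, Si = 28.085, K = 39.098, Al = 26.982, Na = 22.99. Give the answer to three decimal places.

Na2O (M=61.979): mol = 0.16554; Na = 0.33108, O = 0.16554.
K2O (M=94.195): mol = 0.02282; K = 0.04564, O = 0.02282.
Al2O3 (M=101.961): mol = 0.18791; Al = 0.37582, O = 0.56373.
SiO2 (M=60.083): mol = 1.13942; Si = 1.13942, O = 2.27884.
ΣO = 3.03093; factor = 8/ΣO = 2.63945.
Na apfu = 0.33108 × 2.63945 = 0.874.

0.874 Na apfu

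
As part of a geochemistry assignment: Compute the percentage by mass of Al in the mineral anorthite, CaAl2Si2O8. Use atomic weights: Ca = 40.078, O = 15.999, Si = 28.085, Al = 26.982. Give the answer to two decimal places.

Formula mass = 1×40.078 + 2×26.982 + 2×28.085 + 8×15.999 = 278.204 g/mol, of which 53.964 g is Al.
So Al makes up 53.964/278.204 = 0.1940 of the mass, i.e. 19.40%.

19.40 wt%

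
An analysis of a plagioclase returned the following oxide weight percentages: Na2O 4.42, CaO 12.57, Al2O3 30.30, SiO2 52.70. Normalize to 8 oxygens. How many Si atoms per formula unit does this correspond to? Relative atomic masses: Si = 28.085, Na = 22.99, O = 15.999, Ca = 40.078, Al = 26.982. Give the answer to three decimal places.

2.386 Si apfu

Na2O: 4.42/61.979 = 0.07131 mol → 0.14262 mol Na, 0.07131 mol O.
CaO: 12.57/56.077 = 0.22416 mol → 0.22416 mol Ca, 0.22416 mol O.
Al2O3: 30.30/101.961 = 0.29717 mol → 0.59434 mol Al, 0.89151 mol O.
SiO2: 52.70/60.083 = 0.87712 mol → 0.87712 mol Si, 1.75424 mol O.
Total oxygen = 2.94122 mol. Normalization factor = 8/2.94122 = 2.71996.
Si per 8 O = 0.87712 × 2.71996 = 2.386.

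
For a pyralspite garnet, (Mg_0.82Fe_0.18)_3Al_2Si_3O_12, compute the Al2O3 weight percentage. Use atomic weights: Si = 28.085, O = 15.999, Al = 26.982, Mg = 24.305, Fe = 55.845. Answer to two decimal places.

Molar mass of (Mg_0.82Fe_0.18)_3Al_2Si_3O_12 = 2.46*24.305 + 0.54*55.845 + 2*26.982 + 3*28.085 + 12*15.999 = 420.154 g/mol.
Each formula unit contains 2 Al, equivalent to 2/2 = 1.0000 mol Al2O3.
M(Al2O3) = 2×26.982 + 3×15.999 = 101.961 g/mol.
Mass of Al2O3 per formula unit = 1.0000 × 101.961 = 101.961 g.
Al2O3 wt% = 101.961 / 420.154 × 100 = 24.27%.

24.27 wt%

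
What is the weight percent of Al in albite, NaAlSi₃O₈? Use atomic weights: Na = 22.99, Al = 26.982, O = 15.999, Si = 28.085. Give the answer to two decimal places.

Molar mass of NaAlSi₃O₈: 1*22.99 + 1*26.982 + 3*28.085 + 8*15.999 = 262.219 g/mol.
Mass of Al per formula unit: 1 × 26.982 = 26.982 g.
Weight fraction Al = 26.982 / 262.219 = 0.1029.

10.29 weight percent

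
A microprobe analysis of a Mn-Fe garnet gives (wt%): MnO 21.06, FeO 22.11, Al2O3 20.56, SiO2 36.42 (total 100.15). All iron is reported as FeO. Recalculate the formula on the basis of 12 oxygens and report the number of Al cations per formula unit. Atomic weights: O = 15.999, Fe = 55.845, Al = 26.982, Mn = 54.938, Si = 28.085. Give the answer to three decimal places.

1.998 Al apfu

MnO: 21.06/70.937 = 0.29688 mol → 0.29688 mol Mn, 0.29688 mol O.
FeO: 22.11/71.844 = 0.30775 mol → 0.30775 mol Fe, 0.30775 mol O.
Al2O3: 20.56/101.961 = 0.20165 mol → 0.40330 mol Al, 0.60495 mol O.
SiO2: 36.42/60.083 = 0.60616 mol → 0.60616 mol Si, 1.21232 mol O.
Total oxygen = 2.42190 mol. Normalization factor = 12/2.42190 = 4.95479.
Al per 12 O = 0.40330 × 4.95479 = 1.998.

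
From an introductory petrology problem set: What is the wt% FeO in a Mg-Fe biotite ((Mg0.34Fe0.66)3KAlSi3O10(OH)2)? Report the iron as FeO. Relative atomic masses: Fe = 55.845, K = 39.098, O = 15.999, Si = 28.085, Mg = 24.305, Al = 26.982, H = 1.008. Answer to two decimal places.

29.65 wt%

M((Mg0.34Fe0.66)3KAlSi3O10(OH)2) = 479.703 g/mol; M(FeO) = 71.844 g/mol.
Moles FeO per formula unit = 1.98 Fe ÷ 1 = 1.9800.
FeO fraction = (1.9800 × 71.844) / 479.703 = 142.251/479.703 = 0.2965.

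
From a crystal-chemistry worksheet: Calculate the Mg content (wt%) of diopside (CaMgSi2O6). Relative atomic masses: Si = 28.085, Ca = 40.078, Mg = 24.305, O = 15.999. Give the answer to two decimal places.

11.22 wt%

Formula mass = 1·40.078 + 1·24.305 + 2·28.085 + 6·15.999 = 216.547 g/mol, of which 24.305 g is Mg.
So Mg makes up 24.305/216.547 = 0.1122 of the mass, i.e. 11.22%.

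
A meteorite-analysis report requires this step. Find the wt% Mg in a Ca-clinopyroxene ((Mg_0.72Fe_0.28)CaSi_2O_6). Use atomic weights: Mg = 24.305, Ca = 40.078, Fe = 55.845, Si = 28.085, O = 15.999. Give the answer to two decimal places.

7.76 mass %

M((Mg_0.72Fe_0.28)CaSi_2O_6) = 225.378 g/mol.
Mg contributes 0.72 × 24.305 = 17.500 g per mole.
17.500/225.378 = 0.0776 → 7.76%.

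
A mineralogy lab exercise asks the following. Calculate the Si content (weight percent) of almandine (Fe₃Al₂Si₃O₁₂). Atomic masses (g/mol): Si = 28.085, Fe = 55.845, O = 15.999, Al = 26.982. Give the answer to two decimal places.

16.93 weight percent

M(Fe₃Al₂Si₃O₁₂) = 497.742 g/mol.
Si contributes 3 × 28.085 = 84.255 g per mole.
84.255/497.742 = 0.1693 → 16.93%.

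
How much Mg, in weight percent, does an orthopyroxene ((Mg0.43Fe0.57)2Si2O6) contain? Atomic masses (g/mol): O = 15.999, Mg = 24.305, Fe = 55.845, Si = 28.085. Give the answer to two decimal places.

M((Mg0.43Fe0.57)2Si2O6) = 236.730 g/mol.
Mg contributes 0.86 × 24.305 = 20.902 g per mole.
20.902/236.730 = 0.0883 → 8.83%.

8.83 weight percent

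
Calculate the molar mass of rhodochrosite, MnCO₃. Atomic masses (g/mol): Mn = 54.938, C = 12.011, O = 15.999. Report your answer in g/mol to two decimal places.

114.95 g/mol

The formula mass is the sum 1×54.938 + 1×12.011 + 3×15.999.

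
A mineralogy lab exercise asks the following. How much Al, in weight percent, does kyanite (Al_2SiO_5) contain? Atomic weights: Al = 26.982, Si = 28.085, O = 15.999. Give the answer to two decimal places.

33.30 weight percent

M(Al_2SiO_5) = 162.044 g/mol.
Al contributes 2 × 26.982 = 53.964 g per mole.
53.964/162.044 = 0.3330 → 33.30%.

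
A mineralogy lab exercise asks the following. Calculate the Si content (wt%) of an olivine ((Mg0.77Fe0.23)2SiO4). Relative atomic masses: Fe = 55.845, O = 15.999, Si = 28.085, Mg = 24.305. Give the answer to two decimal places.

18.10 wt%

M((Mg0.77Fe0.23)2SiO4) = 155.199 g/mol.
Si contributes 1 × 28.085 = 28.085 g per mole.
28.085/155.199 = 0.1810 → 18.10%.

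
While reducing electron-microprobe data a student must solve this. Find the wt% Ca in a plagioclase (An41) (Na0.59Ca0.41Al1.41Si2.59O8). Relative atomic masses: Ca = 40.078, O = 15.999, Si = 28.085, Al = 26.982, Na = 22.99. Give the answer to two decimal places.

Molar mass of Na0.59Ca0.41Al1.41Si2.59O8: 0.59×22.99 + 0.41×40.078 + 1.41×26.982 + 2.59×28.085 + 8×15.999 = 268.773 g/mol.
Mass of Ca per formula unit: 0.41 × 40.078 = 16.432 g.
Weight fraction Ca = 16.432 / 268.773 = 0.0611.

6.11 mass %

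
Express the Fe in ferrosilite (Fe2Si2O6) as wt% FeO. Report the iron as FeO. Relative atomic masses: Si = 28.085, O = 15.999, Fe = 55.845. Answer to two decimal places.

54.46 wt%

Molar mass of Fe2Si2O6 = 2×55.845 + 2×28.085 + 6×15.999 = 263.854 g/mol.
Each formula unit contains 2 Fe, equivalent to 2/1 = 2.0000 mol FeO.
M(FeO) = 1×55.845 + 1×15.999 = 71.844 g/mol.
Mass of FeO per formula unit = 2.0000 × 71.844 = 143.688 g.
FeO wt% = 143.688 / 263.854 × 100 = 54.46%.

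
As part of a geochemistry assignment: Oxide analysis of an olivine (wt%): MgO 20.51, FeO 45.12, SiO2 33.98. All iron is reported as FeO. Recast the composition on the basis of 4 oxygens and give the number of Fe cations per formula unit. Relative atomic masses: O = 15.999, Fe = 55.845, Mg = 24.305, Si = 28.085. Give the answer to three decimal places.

1.108 Fe apfu

20.51 wt% MgO ÷ 40.304 g/mol = 0.50888 mol, giving 0.50888 Mg and 0.50888 O.
45.12 wt% FeO ÷ 71.844 g/mol = 0.62803 mol, giving 0.62803 Fe and 0.62803 O.
33.98 wt% SiO2 ÷ 60.083 g/mol = 0.56555 mol, giving 0.56555 Si and 1.13110 O.
Oxygen sums to 2.26801; scaling by 4/2.26801 = 1.76366 puts the formula on 4 O.
Fe: 0.62803 × 1.76366 = 1.108 atoms per formula unit.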